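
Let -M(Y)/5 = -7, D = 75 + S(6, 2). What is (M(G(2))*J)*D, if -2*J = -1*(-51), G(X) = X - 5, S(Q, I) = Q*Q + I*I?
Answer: -205275/2 ≈ -1.0264e+5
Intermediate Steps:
S(Q, I) = I² + Q² (S(Q, I) = Q² + I² = I² + Q²)
G(X) = -5 + X
D = 115 (D = 75 + (2² + 6²) = 75 + (4 + 36) = 75 + 40 = 115)
J = -51/2 (J = -(-1)*(-51)/2 = -½*51 = -51/2 ≈ -25.500)
M(Y) = 35 (M(Y) = -5*(-7) = 35)
(M(G(2))*J)*D = (35*(-51/2))*115 = -1785/2*115 = -205275/2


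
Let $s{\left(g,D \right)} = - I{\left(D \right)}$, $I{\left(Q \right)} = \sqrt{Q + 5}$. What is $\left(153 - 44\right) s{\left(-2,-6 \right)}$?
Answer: $- 109 i \approx - 109.0 i$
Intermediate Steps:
$I{\left(Q \right)} = \sqrt{5 + Q}$
$s{\left(g,D \right)} = - \sqrt{5 + D}$
$\left(153 - 44\right) s{\left(-2,-6 \right)} = \left(153 - 44\right) \left(- \sqrt{5 - 6}\right) = 109 \left(- \sqrt{-1}\right) = 109 \left(- i\right) = - 109 i$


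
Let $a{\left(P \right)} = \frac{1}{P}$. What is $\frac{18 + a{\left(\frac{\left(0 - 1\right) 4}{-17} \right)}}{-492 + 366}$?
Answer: $- \frac{89}{504} \approx -0.17659$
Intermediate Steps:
$\frac{18 + a{\left(\frac{\left(0 - 1\right) 4}{-17} \right)}}{-492 + 366} = \frac{18 + \frac{1}{\left(0 - 1\right) 4 \frac{1}{-17}}}{-492 + 366} = \frac{18 + \frac{1}{\left(-1\right) 4 \left(- \frac{1}{17}\right)}}{-126} = \left(18 + \frac{1}{\left(-4\right) \left(- \frac{1}{17}\right)}\right) \left(- \frac{1}{126}\right) = \left(18 + \frac{1}{\frac{4}{17}}\right) \left(- \frac{1}{126}\right) = \left(18 + \frac{17}{4}\right) \left(- \frac{1}{126}\right) = \frac{89}{4} \left(- \frac{1}{126}\right) = - \frac{89}{504}$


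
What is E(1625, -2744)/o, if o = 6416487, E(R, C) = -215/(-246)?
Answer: 215/1578455802 ≈ 1.3621e-7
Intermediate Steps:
E(R, C) = 215/246 (E(R, C) = -215*(-1/246) = 215/246)
E(1625, -2744)/o = (215/246)/6416487 = (215/246)*(1/6416487) = 215/1578455802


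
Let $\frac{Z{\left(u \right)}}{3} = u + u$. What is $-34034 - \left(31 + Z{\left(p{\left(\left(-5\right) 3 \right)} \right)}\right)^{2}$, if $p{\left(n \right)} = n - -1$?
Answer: $-36843$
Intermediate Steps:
$p{\left(n \right)} = 1 + n$ ($p{\left(n \right)} = n + 1 = 1 + n$)
$Z{\left(u \right)} = 6 u$ ($Z{\left(u \right)} = 3 \left(u + u\right) = 3 \cdot 2 u = 6 u$)
$-34034 - \left(31 + Z{\left(p{\left(\left(-5\right) 3 \right)} \right)}\right)^{2} = -34034 - \left(31 + 6 \left(1 - 15\right)\right)^{2} = -34034 - \left(31 + 6 \left(-14\right)\right)^{2} = -34034 - \left(31 - 84\right)^{2} = -34034 - \left(-53\right)^{2} = -34034 - 2809 = -36843$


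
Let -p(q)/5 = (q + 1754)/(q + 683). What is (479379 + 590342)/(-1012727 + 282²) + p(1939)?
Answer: -6678800619/815619422 ≈ -8.1886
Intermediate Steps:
p(q) = -5*(1754 + q)/(683 + q) (p(q) = -5*(q + 1754)/(q + 683) = -5*(1754 + q)/(683 + q))
(479379 + 590342)/(-1012727 + 282²) + p(1939) = (479379 + 590342)/(-1012727 + 282²) + 5*(-1754 - 1*1939)/(683 + 1939) = 1069721/(-1012727 + 79524) + 5*(-1754 - 1939)/2622 = 1069721/(-933203) + 5*(1/2622)*(-3693) = 1069721*(-1/933203) - 6155/874 = -1069721/933203 - 6155/874 = -6678800619/815619422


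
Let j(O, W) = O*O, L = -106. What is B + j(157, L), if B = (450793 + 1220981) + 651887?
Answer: 2348310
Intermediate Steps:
j(O, W) = O²
B = 2323661 (B = 1671774 + 651887 = 2323661)
B + j(157, L) = 2323661 + 157² = 2323661 + 24649 = 2348310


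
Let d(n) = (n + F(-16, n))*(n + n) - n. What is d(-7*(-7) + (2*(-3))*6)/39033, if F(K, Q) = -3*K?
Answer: 1573/39033 ≈ 0.040299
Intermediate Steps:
d(n) = -n + 2*n*(48 + n) (d(n) = (n - 3*(-16))*(n + n) - n = (n + 48)*(2*n) - n = (48 + n)*(2*n) - n = 2*n*(48 + n) - n = -n + 2*n*(48 + n))
d(-7*(-7) + (2*(-3))*6)/39033 = ((-7*(-7) + (2*(-3))*6)*(95 + 2*(-7*(-7) + (2*(-3))*6)))/39033 = ((49 - 6*6)*(95 + 2*(49 - 6*6)))*(1/39033) = ((49 - 36)*(95 + 2*(49 - 36)))*(1/39033) = (13*(95 + 2*13))*(1/39033) = (13*(95 + 26))*(1/39033) = (13*121)*(1/39033) = 1573*(1/39033) = 1573/39033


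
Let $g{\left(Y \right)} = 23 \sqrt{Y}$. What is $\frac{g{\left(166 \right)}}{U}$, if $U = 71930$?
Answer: $\frac{23 \sqrt{166}}{71930} \approx 0.0041198$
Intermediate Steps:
$\frac{g{\left(166 \right)}}{U} = \frac{23 \sqrt{166}}{71930}$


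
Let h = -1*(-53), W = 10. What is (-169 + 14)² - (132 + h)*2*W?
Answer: 20325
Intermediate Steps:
h = 53
(-169 + 14)² - (132 + h)*2*W = (-169 + 14)² - (132 + 53)*2*10 = (-155)² - 185*20 = 24025 - 1*3700 = 24025 - 3700 = 20325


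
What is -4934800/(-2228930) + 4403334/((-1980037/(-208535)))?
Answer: 204672308457169930/441336387041 ≈ 4.6376e+5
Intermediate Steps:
-4934800/(-2228930) + 4403334/((-1980037/(-208535))) = -4934800*(-1/2228930) + 4403334/((-1980037*(-1/208535))) = 493480/222893 + 4403334/(1980037/208535) = 493480/222893 + 4403334*(208535/1980037) = 493480/222893 + 918249255690/1980037 = 204672308457169930/441336387041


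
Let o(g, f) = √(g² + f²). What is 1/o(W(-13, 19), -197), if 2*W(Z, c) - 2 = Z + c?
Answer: √1553/7765 ≈ 0.0050751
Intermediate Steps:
W(Z, c) = 1 + Z/2 + c/2 (W(Z, c) = 1 + (Z + c)/2 = 1 + (Z/2 + c/2) = 1 + Z/2 + c/2)
o(g, f) = √(f² + g²)
1/o(W(-13, 19), -197) = 1/(√((-197)² + (1 + (½)*(-13) + (½)*19)²)) = 1/(√(38809 + (1 - 13/2 + 19/2)²)) = 1/(√(38809 + 4²)) = 1/(√(38809 + 16)) = 1/(√38825) = 1/(5*√1553) = √1553/7765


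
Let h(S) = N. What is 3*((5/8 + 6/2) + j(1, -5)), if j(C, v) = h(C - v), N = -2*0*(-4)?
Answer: 87/8 ≈ 10.875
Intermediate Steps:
N = 0 (N = 0*(-4) = 0)
h(S) = 0
j(C, v) = 0
3*((5/8 + 6/2) + j(1, -5)) = 3*((5/8 + 6/2) + 0) = 3*((5*(1/8) + 6*(1/2)) + 0) = 3*((5/8 + 3) + 0) = 3*(29/8 + 0) = 3*(29/8) = 87/8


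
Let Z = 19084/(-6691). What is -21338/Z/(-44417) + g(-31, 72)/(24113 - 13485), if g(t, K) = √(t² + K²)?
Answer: -71386279/423827014 + √6145/10628 ≈ -0.16106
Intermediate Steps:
Z = -19084/6691 (Z = 19084*(-1/6691) = -19084/6691 ≈ -2.8522)
g(t, K) = √(K² + t²)
-21338/Z/(-44417) + g(-31, 72)/(24113 - 13485) = -21338/(-19084/6691)/(-44417) + √(72² + (-31)²)/(24113 - 13485) = -21338*(-6691/19084)*(-1/44417) + √(5184 + 961)/10628 = (71386279/9542)*(-1/44417) + √6145*(1/10628) = -71386279/423827014 + √6145/10628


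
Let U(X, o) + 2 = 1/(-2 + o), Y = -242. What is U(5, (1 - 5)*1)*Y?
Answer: 1573/3 ≈ 524.33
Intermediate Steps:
U(X, o) = -2 + 1/(-2 + o)
U(5, (1 - 5)*1)*Y = ((5 - 2*(1 - 5))/(-2 + (1 - 5)*1))*(-242) = ((5 - (-8))/(-2 - 4*1))*(-242) = ((5 - 2*(-4))/(-2 - 4))*(-242) = ((5 + 8)/(-6))*(-242) = -1/6*13*(-242) = -13/6*(-242) = 1573/3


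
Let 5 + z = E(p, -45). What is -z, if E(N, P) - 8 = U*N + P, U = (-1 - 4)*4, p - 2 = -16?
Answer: -238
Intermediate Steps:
p = -14 (p = 2 - 16 = -14)
U = -20 (U = -5*4 = -20)
E(N, P) = 8 + P - 20*N (E(N, P) = 8 + (-20*N + P) = 8 + (P - 20*N) = 8 + P - 20*N)
z = 238 (z = -5 + (8 - 45 - 20*(-14)) = -5 + (8 - 45 + 280) = -5 + 243 = 238)
-z = -1*238 = -238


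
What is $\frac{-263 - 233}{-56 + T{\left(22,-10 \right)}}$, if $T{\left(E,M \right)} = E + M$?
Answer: $\frac{124}{11} \approx 11.273$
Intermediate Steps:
$\frac{-263 - 233}{-56 + T{\left(22,-10 \right)}} = \frac{-263 - 233}{-56 + \left(22 - 10\right)} = - \frac{496}{-56 + 12} = - \frac{496}{-44} = \left(-496\right) \left(- \frac{1}{44}\right) = \frac{124}{11}$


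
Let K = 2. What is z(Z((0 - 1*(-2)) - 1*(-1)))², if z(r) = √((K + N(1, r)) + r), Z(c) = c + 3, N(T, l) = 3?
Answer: 11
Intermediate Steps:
Z(c) = 3 + c
z(r) = √(5 + r) (z(r) = √((2 + 3) + r) = √(5 + r))
z(Z((0 - 1*(-2)) - 1*(-1)))² = (√(5 + (3 + ((0 - 1*(-2)) - 1*(-1)))))² = (√(5 + (3 + ((0 + 2) + 1))))² = (√(5 + (3 + (2 + 1))))² = (√(5 + (3 + 3)))² = (√(5 + 6))² = (√11)² = 11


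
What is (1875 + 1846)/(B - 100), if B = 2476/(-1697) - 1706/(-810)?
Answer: -2557387485/68283739 ≈ -37.452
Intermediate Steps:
B = 444761/687285 (B = 2476*(-1/1697) - 1706*(-1/810) = -2476/1697 + 853/405 = 444761/687285 ≈ 0.64713)
(1875 + 1846)/(B - 100) = (1875 + 1846)/(444761/687285 - 100) = 3721/(-68283739/687285) = 3721*(-687285/68283739) = -2557387485/68283739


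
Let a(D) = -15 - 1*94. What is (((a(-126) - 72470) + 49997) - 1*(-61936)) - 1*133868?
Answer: -94514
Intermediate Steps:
a(D) = -109 (a(D) = -15 - 94 = -109)
(((a(-126) - 72470) + 49997) - 1*(-61936)) - 1*133868 = (((-109 - 72470) + 49997) - 1*(-61936)) - 1*133868 = ((-72579 + 49997) + 61936) - 133868 = (-22582 + 61936) - 133868 = 39354 - 133868 = -94514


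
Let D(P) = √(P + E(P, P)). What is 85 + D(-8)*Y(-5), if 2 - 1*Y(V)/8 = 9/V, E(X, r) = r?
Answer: 85 + 608*I/5 ≈ 85.0 + 121.6*I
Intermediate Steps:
Y(V) = 16 - 72/V
D(P) = √2*√P (D(P) = √(P + P) = √(2*P) = √2*√P)
85 + D(-8)*Y(-5) = 85 + (√2*√(-8))*(16 - 72/(-5)) = 85 + (√2*(2*I*√2))*(16 - 72*(-⅕)) = 85 + (4*I)*(16 + 72/5) = 85 + (4*I)*(152/5) = 85 + 608*I/5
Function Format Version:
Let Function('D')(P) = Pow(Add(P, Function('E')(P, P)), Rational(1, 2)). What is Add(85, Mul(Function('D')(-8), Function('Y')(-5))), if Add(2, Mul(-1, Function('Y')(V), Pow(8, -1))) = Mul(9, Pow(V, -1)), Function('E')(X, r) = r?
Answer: Add(85, Mul(Rational(608, 5), I)) ≈ Add(85.000, Mul(121.60, I))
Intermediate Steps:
Function('Y')(V) = Add(16, Mul(-72, Pow(V, -1))) (Function('Y')(V) = Add(16, Mul(-8, Mul(9, Pow(V, -1)))) = Add(16, Mul(-72, Pow(V, -1))))
Function('D')(P) = Mul(Pow(2, Rational(1, 2)), Pow(P, Rational(1, 2))) (Function('D')(P) = Pow(Add(P, P), Rational(1, 2)) = Pow(Mul(2, P), Rational(1, 2)) = Mul(Pow(2, Rational(1, 2)), Pow(P, Rational(1, 2))))
Add(85, Mul(Function('D')(-8), Function('Y')(-5))) = Add(85, Mul(Mul(Pow(2, Rational(1, 2)), Pow(-8, Rational(1, 2))), Add(16, Mul(-72, Pow(-5, -1))))) = Add(85, Mul(Mul(Pow(2, Rational(1, 2)), Mul(2, I, Pow(2, Rational(1, 2)))), Add(16, Mul(-72, Rational(-1, 5))))) = Add(85, Mul(Mul(4, I), Add(16, Rational(72, 5)))) = Add(85, Mul(Mul(4, I), Rational(152, 5))) = Add(85, Mul(Rational(608, 5), I))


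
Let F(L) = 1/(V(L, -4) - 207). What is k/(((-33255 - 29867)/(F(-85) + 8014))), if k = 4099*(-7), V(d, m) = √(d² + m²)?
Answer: 8187900617365/2247648176 - 28693*√7241/2247648176 ≈ 3642.9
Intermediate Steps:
k = -28693
F(L) = 1/(-207 + √(16 + L²)) (F(L) = 1/(√(L² + (-4)²) - 207) = 1/(√(L² + 16) - 207) = 1/(√(16 + L²) - 207) = 1/(-207 + √(16 + L²)))
k/(((-33255 - 29867)/(F(-85) + 8014))) = -28693*(1/(-207 + √(16 + (-85)²)) + 8014)/(-33255 - 29867) = -(-114972851/31561 - 28693/(63122*(-207 + √(16 + 7225)))) = -(-114972851/31561 - 28693/(63122*(-207 + √7241))) = -28693*(-4007/31561 - 1/(63122*(-207 + √7241))) = 114972851/31561 + 28693/(63122*(-207 + √7241))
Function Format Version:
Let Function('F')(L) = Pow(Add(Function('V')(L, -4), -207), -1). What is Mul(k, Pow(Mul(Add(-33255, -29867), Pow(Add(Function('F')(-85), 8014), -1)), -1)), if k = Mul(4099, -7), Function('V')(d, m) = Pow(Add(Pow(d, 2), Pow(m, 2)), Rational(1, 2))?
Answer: Add(Rational(8187900617365, 2247648176), Mul(Rational(-28693, 2247648176), Pow(7241, Rational(1, 2)))) ≈ 3642.9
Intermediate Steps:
k = -28693
Function('F')(L) = Pow(Add(-207, Pow(Add(16, Pow(L, 2)), Rational(1, 2))), -1) (Function('F')(L) = Pow(Add(Pow(Add(Pow(L, 2), Pow(-4, 2)), Rational(1, 2)), -207), -1) = Pow(Add(Pow(Add(Pow(L, 2), 16), Rational(1, 2)), -207), -1) = Pow(Add(Pow(Add(16, Pow(L, 2)), Rational(1, 2)), -207), -1) = Pow(Add(-207, Pow(Add(16, Pow(L, 2)), Rational(1, 2))), -1))
Mul(k, Pow(Mul(Add(-33255, -29867), Pow(Add(Function('F')(-85), 8014), -1)), -1)) = Mul(-28693, Pow(Mul(Add(-33255, -29867), Pow(Add(Pow(Add(-207, Pow(Add(16, Pow(-85, 2)), Rational(1, 2))), -1), 8014), -1)), -1)) = Mul(-28693, Pow(Mul(-63122, Pow(Add(Pow(Add(-207, Pow(Add(16, 7225), Rational(1, 2))), -1), 8014), -1)), -1)) = Mul(-28693, Pow(Mul(-63122, Pow(Add(Pow(Add(-207, Pow(7241, Rational(1, 2))), -1), 8014), -1)), -1)) = Mul(-28693, Pow(Mul(-63122, Pow(Add(8014, Pow(Add(-207, Pow(7241, Rational(1, 2))), -1)), -1)), -1)) = Mul(-28693, Add(Rational(-4007, 31561), Mul(Rational(-1, 63122), Pow(Add(-207, Pow(7241, Rational(1, 2))), -1)))) = Add(Rational(114972851, 31561), Mul(Rational(28693, 63122), Pow(Add(-207, Pow(7241, Rational(1, 2))), -1)))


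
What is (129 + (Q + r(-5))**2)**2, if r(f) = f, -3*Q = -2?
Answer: 1768900/81 ≈ 21838.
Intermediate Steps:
Q = 2/3 (Q = -1/3*(-2) = 2/3 ≈ 0.66667)
(129 + (Q + r(-5))**2)**2 = (129 + (2/3 - 5)**2)**2 = (129 + (-13/3)**2)**2 = (129 + 169/9)**2 = (1330/9)**2 = 1768900/81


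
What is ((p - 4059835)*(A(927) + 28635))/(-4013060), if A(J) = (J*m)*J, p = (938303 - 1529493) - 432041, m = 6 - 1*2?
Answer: 8808828842883/2006530 ≈ 4.3901e+6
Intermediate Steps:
m = 4 (m = 6 - 2 = 4)
p = -1023231 (p = -591190 - 432041 = -1023231)
A(J) = 4*J² (A(J) = (J*4)*J = (4*J)*J = 4*J²)
((p - 4059835)*(A(927) + 28635))/(-4013060) = ((-1023231 - 4059835)*(4*927² + 28635))/(-4013060) = -5083066*(4*859329 + 28635)*(-1/4013060) = -5083066*(3437316 + 28635)*(-1/4013060) = -5083066*3465951*(-1/4013060) = -17617657685766*(-1/4013060) = 8808828842883/2006530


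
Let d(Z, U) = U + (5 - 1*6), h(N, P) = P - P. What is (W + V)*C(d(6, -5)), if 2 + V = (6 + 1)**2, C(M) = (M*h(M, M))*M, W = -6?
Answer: 0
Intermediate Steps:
h(N, P) = 0
d(Z, U) = -1 + U (d(Z, U) = U + (5 - 6) = U - 1 = -1 + U)
C(M) = 0 (C(M) = (M*0)*M = 0*M = 0)
V = 47 (V = -2 + (6 + 1)**2 = -2 + 7**2 = -2 + 49 = 47)
(W + V)*C(d(6, -5)) = (-6 + 47)*0 = 41*0 = 0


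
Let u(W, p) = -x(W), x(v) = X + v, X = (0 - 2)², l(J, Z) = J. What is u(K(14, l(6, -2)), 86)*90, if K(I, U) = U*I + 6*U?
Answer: -11160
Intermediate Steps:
X = 4 (X = (-2)² = 4)
K(I, U) = 6*U + I*U (K(I, U) = I*U + 6*U = 6*U + I*U)
x(v) = 4 + v
u(W, p) = -4 - W (u(W, p) = -(4 + W) = -4 - W)
u(K(14, l(6, -2)), 86)*90 = (-4 - 6*(6 + 14))*90 = (-4 - 6*20)*90 = (-4 - 1*120)*90 = (-4 - 120)*90 = -124*90 = -11160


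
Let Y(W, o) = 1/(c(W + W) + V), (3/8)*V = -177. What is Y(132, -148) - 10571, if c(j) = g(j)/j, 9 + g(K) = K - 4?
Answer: -1314578111/124357 ≈ -10571.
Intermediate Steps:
g(K) = -13 + K (g(K) = -9 + (K - 4) = -9 + (-4 + K) = -13 + K)
c(j) = (-13 + j)/j
V = -472 (V = (8/3)*(-177) = -472)
Y(W, o) = 1/(-472 + (-13 + 2*W)/(2*W)) (Y(W, o) = 1/((-13 + (W + W))/(W + W) - 472) = 1/((-13 + 2*W)/((2*W)) - 472) = 1/((1/(2*W))*(-13 + 2*W) - 472) = 1/((-13 + 2*W)/(2*W) - 472) = 1/(-472 + (-13 + 2*W)/(2*W)))
Y(132, -148) - 10571 = -2*132/(13 + 942*132) - 10571 = -2*132/(13 + 124344) - 10571 = -2*132/124357 - 10571 = -2*132*1/124357 - 10571 = -264/124357 - 10571 = -1314578111/124357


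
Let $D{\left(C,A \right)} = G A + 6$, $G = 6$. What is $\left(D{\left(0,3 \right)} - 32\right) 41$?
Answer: $-328$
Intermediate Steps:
$D{\left(C,A \right)} = 6 + 6 A$ ($D{\left(C,A \right)} = 6 A + 6 = 6 + 6 A$)
$\left(D{\left(0,3 \right)} - 32\right) 41 = \left(\left(6 + 6 \cdot 3\right) - 32\right) 41 = \left(\left(6 + 18\right) - 32\right) 41 = \left(24 - 32\right) 41 = \left(-8\right) 41 = -328$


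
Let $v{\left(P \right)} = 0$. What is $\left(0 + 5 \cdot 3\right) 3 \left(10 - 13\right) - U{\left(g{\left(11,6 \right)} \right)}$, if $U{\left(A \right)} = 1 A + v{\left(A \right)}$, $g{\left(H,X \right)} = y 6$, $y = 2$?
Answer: $-147$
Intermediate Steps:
$g{\left(H,X \right)} = 12$ ($g{\left(H,X \right)} = 2 \cdot 6 = 12$)
$U{\left(A \right)} = A$ ($U{\left(A \right)} = 1 A + 0 = A + 0 = A$)
$\left(0 + 5 \cdot 3\right) 3 \left(10 - 13\right) - U{\left(g{\left(11,6 \right)} \right)} = \left(0 + 5 \cdot 3\right) 3 \left(10 - 13\right) - 12 = \left(0 + 15\right) 3 \left(-3\right) - 12 = 15 \cdot 3 \left(-3\right) - 12 = 45 \left(-3\right) - 12 = -135 - 12 = -147$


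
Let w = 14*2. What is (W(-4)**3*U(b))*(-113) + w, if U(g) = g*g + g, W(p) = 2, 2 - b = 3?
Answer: 28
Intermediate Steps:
b = -1 (b = 2 - 1*3 = 2 - 3 = -1)
U(g) = g + g**2 (U(g) = g**2 + g = g + g**2)
w = 28
(W(-4)**3*U(b))*(-113) + w = (2**3*(-(1 - 1)))*(-113) + 28 = (8*(-1*0))*(-113) + 28 = (8*0)*(-113) + 28 = 0*(-113) + 28 = 0 + 28 = 28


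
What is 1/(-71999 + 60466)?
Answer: -1/11533 ≈ -8.6708e-5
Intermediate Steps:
1/(-71999 + 60466) = 1/(-11533) = -1/11533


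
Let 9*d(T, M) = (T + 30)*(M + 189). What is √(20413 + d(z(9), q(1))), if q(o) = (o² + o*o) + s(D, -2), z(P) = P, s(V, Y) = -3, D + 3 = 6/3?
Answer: √191049/3 ≈ 145.70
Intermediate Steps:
D = -1 (D = -3 + 6/3 = -3 + 6*(⅓) = -3 + 2 = -1)
q(o) = -3 + 2*o² (q(o) = (o² + o*o) - 3 = (o² + o²) - 3 = 2*o² - 3 = -3 + 2*o²)
d(T, M) = (30 + T)*(189 + M)/9 (d(T, M) = ((T + 30)*(M + 189))/9 = ((30 + T)*(189 + M))/9 = (30 + T)*(189 + M)/9)
√(20413 + d(z(9), q(1))) = √(20413 + (630 + 21*9 + 10*(-3 + 2*1²)/3 + (⅑)*(-3 + 2*1²)*9)) = √(20413 + (630 + 189 + 10*(-3 + 2*1)/3 + (⅑)*(-3 + 2*1)*9)) = √(20413 + (630 + 189 + 10*(-3 + 2)/3 + (⅑)*(-3 + 2)*9)) = √(20413 + (630 + 189 + (10/3)*(-1) + (⅑)*(-1)*9)) = √(20413 + (630 + 189 - 10/3 - 1)) = √(20413 + 2444/3) = √(63683/3) = √191049/3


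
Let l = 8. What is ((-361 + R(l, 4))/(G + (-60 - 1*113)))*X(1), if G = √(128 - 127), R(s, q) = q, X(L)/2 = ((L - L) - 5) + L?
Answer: -714/43 ≈ -16.605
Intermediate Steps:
X(L) = -10 + 2*L (X(L) = 2*(((L - L) - 5) + L) = 2*((0 - 5) + L) = 2*(-5 + L) = -10 + 2*L)
G = 1 (G = √1 = 1)
((-361 + R(l, 4))/(G + (-60 - 1*113)))*X(1) = ((-361 + 4)/(1 + (-60 - 1*113)))*(-10 + 2*1) = (-357/(1 + (-60 - 113)))*(-10 + 2) = -357/(1 - 173)*(-8) = -357/(-172)*(-8) = -357*(-1/172)*(-8) = (357/172)*(-8) = -714/43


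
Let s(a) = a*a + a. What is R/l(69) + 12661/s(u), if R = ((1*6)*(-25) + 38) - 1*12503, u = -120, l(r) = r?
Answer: -59756197/328440 ≈ -181.94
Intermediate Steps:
s(a) = a + a**2 (s(a) = a**2 + a = a + a**2)
R = -12615 (R = (6*(-25) + 38) - 12503 = (-150 + 38) - 12503 = -112 - 12503 = -12615)
R/l(69) + 12661/s(u) = -12615/69 + 12661/((-120*(1 - 120))) = -12615*1/69 + 12661/((-120*(-119))) = -4205/23 + 12661/14280 = -59756197/328440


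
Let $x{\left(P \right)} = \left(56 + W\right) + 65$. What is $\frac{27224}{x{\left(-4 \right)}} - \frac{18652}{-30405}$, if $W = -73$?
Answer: $\frac{11508903}{20270} \approx 567.78$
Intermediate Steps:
$x{\left(P \right)} = 48$ ($x{\left(P \right)} = \left(56 - 73\right) + 65 = -17 + 65 = 48$)
$\frac{27224}{x{\left(-4 \right)}} - \frac{18652}{-30405} = \frac{27224}{48} - \frac{18652}{-30405} = 27224 \cdot \frac{1}{48} - - \frac{18652}{30405} = \frac{3403}{6} + \frac{18652}{30405} = \frac{11508903}{20270}$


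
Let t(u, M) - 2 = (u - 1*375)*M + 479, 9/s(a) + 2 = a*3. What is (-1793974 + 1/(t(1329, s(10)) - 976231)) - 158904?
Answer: -26668906213760/13656207 ≈ -1.9529e+6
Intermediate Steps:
s(a) = 9/(-2 + 3*a) (s(a) = 9/(-2 + a*3) = 9/(-2 + 3*a))
t(u, M) = 481 + M*(-375 + u) (t(u, M) = 2 + ((u - 1*375)*M + 479) = 2 + ((u - 375)*M + 479) = 2 + ((-375 + u)*M + 479) = 2 + (M*(-375 + u) + 479) = 2 + (479 + M*(-375 + u)) = 481 + M*(-375 + u))
(-1793974 + 1/(t(1329, s(10)) - 976231)) - 158904 = (-1793974 + 1/((481 - 3375/(-2 + 3*10) + (9/(-2 + 3*10))*1329) - 976231)) - 158904 = (-1793974 + 1/((481 - 3375/(-2 + 30) + (9/(-2 + 30))*1329) - 976231)) - 158904 = (-1793974 + 1/((481 - 3375/28 + (9/28)*1329) - 976231)) - 158904 = (-1793974 + 1/((481 - 3375/28 + (9*(1/28))*1329) - 976231)) - 158904 = (-1793974 + 1/((481 - 375*9/28 + (9/28)*1329) - 976231)) - 158904 = (-1793974 + 1/((481 - 3375/28 + 11961/28) - 976231)) - 158904 = (-1793974 + 1/(11027/14 - 976231)) - 158904 = (-1793974 + 1/(-13656207/14)) - 158904 = (-1793974 - 14/13656207) - 158904 = -24498880296632/13656207 - 158904 = -26668906213760/13656207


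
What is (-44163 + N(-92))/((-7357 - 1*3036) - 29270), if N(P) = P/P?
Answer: 44162/39663 ≈ 1.1134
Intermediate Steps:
N(P) = 1
(-44163 + N(-92))/((-7357 - 1*3036) - 29270) = (-44163 + 1)/((-7357 - 1*3036) - 29270) = -44162/((-7357 - 3036) - 29270) = -44162/(-10393 - 29270) = -44162/(-39663) = -44162*(-1/39663) = 44162/39663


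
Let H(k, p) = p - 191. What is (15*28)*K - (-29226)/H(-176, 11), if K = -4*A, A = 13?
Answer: -660071/30 ≈ -22002.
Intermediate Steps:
K = -52 (K = -4*13 = -52)
H(k, p) = -191 + p
(15*28)*K - (-29226)/H(-176, 11) = (15*28)*(-52) - (-29226)/(-191 + 11) = 420*(-52) - (-29226)/(-180) = -21840 - (-29226)*(-1)/180 = -21840 - 1*4871/30 = -21840 - 4871/30 = -660071/30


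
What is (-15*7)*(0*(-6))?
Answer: 0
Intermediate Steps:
(-15*7)*(0*(-6)) = -105*0 = 0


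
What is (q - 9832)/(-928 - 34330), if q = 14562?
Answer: -2365/17629 ≈ -0.13415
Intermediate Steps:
(q - 9832)/(-928 - 34330) = (14562 - 9832)/(-928 - 34330) = 4730/(-35258) = 4730*(-1/35258) = -2365/17629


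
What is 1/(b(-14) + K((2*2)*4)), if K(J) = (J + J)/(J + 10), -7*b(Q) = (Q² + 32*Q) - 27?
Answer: 91/3739 ≈ 0.024338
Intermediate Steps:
b(Q) = 27/7 - 32*Q/7 - Q²/7 (b(Q) = -((Q² + 32*Q) - 27)/7 = -(-27 + Q² + 32*Q)/7 = 27/7 - 32*Q/7 - Q²/7)
K(J) = 2*J/(10 + J) (K(J) = (2*J)/(10 + J) = 2*J/(10 + J))
1/(b(-14) + K((2*2)*4)) = 1/((27/7 - 32/7*(-14) - ⅐*(-14)²) + 2*((2*2)*4)/(10 + (2*2)*4)) = 1/((27/7 + 64 - ⅐*196) + 2*(4*4)/(10 + 4*4)) = 1/((27/7 + 64 - 28) + 2*16/(10 + 16)) = 1/(279/7 + 2*16/26) = 1/(279/7 + 2*16*(1/26)) = 1/(279/7 + 16/13) = 1/(3739/91) = 91/3739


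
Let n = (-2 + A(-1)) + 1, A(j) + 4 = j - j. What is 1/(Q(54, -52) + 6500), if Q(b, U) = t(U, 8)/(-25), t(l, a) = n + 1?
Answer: 25/162504 ≈ 0.00015384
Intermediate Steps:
A(j) = -4 (A(j) = -4 + (j - j) = -4 + 0 = -4)
n = -5 (n = (-2 - 4) + 1 = -6 + 1 = -5)
t(l, a) = -4 (t(l, a) = -5 + 1 = -4)
Q(b, U) = 4/25 (Q(b, U) = -4/(-25) = -4*(-1/25) = 4/25)
1/(Q(54, -52) + 6500) = 1/(4/25 + 6500) = 1/(162504/25) = 25/162504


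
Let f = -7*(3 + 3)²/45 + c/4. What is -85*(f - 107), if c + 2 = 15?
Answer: 37179/4 ≈ 9294.8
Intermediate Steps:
c = 13 (c = -2 + 15 = 13)
f = -47/20 (f = -7*(3 + 3)²/45 + 13/4 = -7*6²*(1/45) + 13*(¼) = -7*36*(1/45) + 13/4 = -252*1/45 + 13/4 = -28/5 + 13/4 = -47/20 ≈ -2.3500)
-85*(f - 107) = -85*(-47/20 - 107) = -85*(-2187/20) = 37179/4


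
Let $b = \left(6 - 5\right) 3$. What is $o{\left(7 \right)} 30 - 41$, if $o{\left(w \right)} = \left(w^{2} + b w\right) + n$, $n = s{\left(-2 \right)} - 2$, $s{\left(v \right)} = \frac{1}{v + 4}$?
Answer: $2014$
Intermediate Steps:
$s{\left(v \right)} = \frac{1}{4 + v}$
$n = - \frac{3}{2}$ ($n = \frac{1}{4 - 2} - 2 = \frac{1}{2} - 2 = - \frac{3}{2} \approx -1.5$)
$b = 3$ ($b = 1 \cdot 3 = 3$)
$o{\left(w \right)} = - \frac{3}{2} + w^{2} + 3 w$ ($o{\left(w \right)} = \left(w^{2} + 3 w\right) - \frac{3}{2} = - \frac{3}{2} + w^{2} + 3 w$)
$o{\left(7 \right)} 30 - 41 = \left(- \frac{3}{2} + 7^{2} + 3 \cdot 7\right) 30 - 41 = \left(- \frac{3}{2} + 49 + 21\right) 30 - 41 = \frac{137}{2} \cdot 30 - 41 = 2055 - 41 = 2014$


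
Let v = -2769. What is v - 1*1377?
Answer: -4146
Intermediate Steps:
v - 1*1377 = -2769 - 1*1377 = -2769 - 1377 = -4146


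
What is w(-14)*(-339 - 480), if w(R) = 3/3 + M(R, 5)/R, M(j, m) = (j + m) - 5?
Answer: -1638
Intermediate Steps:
M(j, m) = -5 + j + m
w(R) = 2 (w(R) = 3/3 + (-5 + R + 5)/R = 3*(⅓) + R/R = 1 + 1 = 2)
w(-14)*(-339 - 480) = 2*(-339 - 480) = 2*(-819) = -1638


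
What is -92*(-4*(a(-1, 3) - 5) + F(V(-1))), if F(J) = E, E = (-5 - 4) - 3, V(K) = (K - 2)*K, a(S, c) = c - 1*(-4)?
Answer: 1840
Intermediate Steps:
a(S, c) = 4 + c (a(S, c) = c + 4 = 4 + c)
V(K) = K*(-2 + K) (V(K) = (-2 + K)*K = K*(-2 + K))
E = -12 (E = -9 - 3 = -12)
F(J) = -12
-92*(-4*(a(-1, 3) - 5) + F(V(-1))) = -92*(-4*((4 + 3) - 5) - 12) = -92*(-4*(7 - 5) - 12) = -92*(-4*2 - 12) = -92*(-8 - 12) = -92*(-20) = 1840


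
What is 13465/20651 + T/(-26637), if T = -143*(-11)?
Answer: 25091014/42313899 ≈ 0.59297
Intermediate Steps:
T = 1573
13465/20651 + T/(-26637) = 13465/20651 + 1573/(-26637) = 13465*(1/20651) + 1573*(-1/26637) = 13465/20651 - 121/2049 = 25091014/42313899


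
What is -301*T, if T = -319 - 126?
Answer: 133945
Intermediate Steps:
T = -445
-301*T = -301*(-445) = 133945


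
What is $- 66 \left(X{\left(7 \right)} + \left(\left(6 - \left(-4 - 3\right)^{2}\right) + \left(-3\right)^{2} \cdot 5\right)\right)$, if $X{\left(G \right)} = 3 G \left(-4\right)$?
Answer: $5412$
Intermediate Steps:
$X{\left(G \right)} = - 12 G$
$- 66 \left(X{\left(7 \right)} + \left(\left(6 - \left(-4 - 3\right)^{2}\right) + \left(-3\right)^{2} \cdot 5\right)\right) = - 66 \left(\left(-12\right) 7 + \left(\left(6 - \left(-4 - 3\right)^{2}\right) + \left(-3\right)^{2} \cdot 5\right)\right) = - 66 \left(-84 + \left(\left(6 - \left(-7\right)^{2}\right) + 9 \cdot 5\right)\right) = - 66 \left(-84 + \left(\left(6 - 49\right) + 45\right)\right) = - 66 \left(-84 + \left(-43 + 45\right)\right) = - 66 \left(-84 + 2\right) = \left(-66\right) \left(-82\right) = 5412$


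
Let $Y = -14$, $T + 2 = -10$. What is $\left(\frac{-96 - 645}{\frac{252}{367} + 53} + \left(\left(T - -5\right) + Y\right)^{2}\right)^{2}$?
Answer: $\frac{196252544016}{1075369} \approx 1.825 \cdot 10^{5}$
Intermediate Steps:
$T = -12$ ($T = -2 - 10 = -12$)
$\left(\frac{-96 - 645}{\frac{252}{367} + 53} + \left(\left(T - -5\right) + Y\right)^{2}\right)^{2} = \left(\frac{-96 - 645}{\frac{252}{367} + 53} + \left(\left(-12 - -5\right) - 14\right)^{2}\right)^{2} = \left(- \frac{741}{252 \cdot \frac{1}{367} + 53} + \left(\left(-12 + 5\right) - 14\right)^{2}\right)^{2} = \left(- \frac{741}{\frac{252}{367} + 53} + \left(-7 - 14\right)^{2}\right)^{2} = \left(- \frac{741}{\frac{19703}{367}} + \left(-21\right)^{2}\right)^{2} = \left(\left(-741\right) \frac{367}{19703} + 441\right)^{2} = \left(- \frac{14313}{1037} + 441\right)^{2} = \left(\frac{443004}{1037}\right)^{2} = \frac{196252544016}{1075369}$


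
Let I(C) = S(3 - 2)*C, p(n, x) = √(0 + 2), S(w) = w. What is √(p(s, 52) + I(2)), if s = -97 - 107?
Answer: √(2 + √2) ≈ 1.8478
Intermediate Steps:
s = -204
p(n, x) = √2
I(C) = C (I(C) = (3 - 2)*C = 1*C = C)
√(p(s, 52) + I(2)) = √(√2 + 2) = √(2 + √2)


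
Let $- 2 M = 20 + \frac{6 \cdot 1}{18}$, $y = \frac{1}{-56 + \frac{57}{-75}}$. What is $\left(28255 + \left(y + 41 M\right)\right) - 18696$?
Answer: $\frac{8648473}{946} \approx 9142.2$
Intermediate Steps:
$y = - \frac{25}{1419}$ ($y = \frac{1}{-56 + 57 \left(- \frac{1}{75}\right)} = \frac{1}{-56 - \frac{19}{25}} = \frac{1}{- \frac{1419}{25}} = - \frac{25}{1419} \approx -0.017618$)
$M = - \frac{61}{6}$ ($M = - \frac{20 + \frac{6 \cdot 1}{18}}{2} = - \frac{20 + 6 \cdot \frac{1}{18}}{2} = - \frac{20 + \frac{1}{3}}{2} = \left(- \frac{1}{2}\right) \frac{61}{3} = - \frac{61}{6} \approx -10.167$)
$\left(28255 + \left(y + 41 M\right)\right) - 18696 = \left(28255 + \left(- \frac{25}{1419} + 41 \left(- \frac{61}{6}\right)\right)\right) - 18696 = \left(28255 - \frac{394341}{946}\right) - 18696 = \frac{26334889}{946} - 18696 = \frac{8648473}{946}$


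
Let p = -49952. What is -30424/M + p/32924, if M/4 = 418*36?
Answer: -125262205/61930044 ≈ -2.0226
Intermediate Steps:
M = 60192 (M = 4*(418*36) = 4*15048 = 60192)
-30424/M + p/32924 = -30424/60192 - 49952/32924 = -30424*1/60192 - 49952*1/32924 = -3803/7524 - 12488/8231 = -125262205/61930044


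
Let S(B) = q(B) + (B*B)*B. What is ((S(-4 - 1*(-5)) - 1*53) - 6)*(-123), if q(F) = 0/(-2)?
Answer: 7134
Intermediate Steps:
q(F) = 0 (q(F) = 0*(-½) = 0)
S(B) = B³ (S(B) = 0 + (B*B)*B = 0 + B²*B = 0 + B³ = B³)
((S(-4 - 1*(-5)) - 1*53) - 6)*(-123) = (((-4 - 1*(-5))³ - 1*53) - 6)*(-123) = (((-4 + 5)³ - 53) - 6)*(-123) = ((1³ - 53) - 6)*(-123) = ((1 - 53) - 6)*(-123) = (-52 - 6)*(-123) = -58*(-123) = 7134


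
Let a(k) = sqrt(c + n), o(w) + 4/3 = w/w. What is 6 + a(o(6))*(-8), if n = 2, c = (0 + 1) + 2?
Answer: 6 - 8*sqrt(5) ≈ -11.889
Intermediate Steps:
c = 3 (c = 1 + 2 = 3)
o(w) = -1/3 (o(w) = -4/3 + w/w = -4/3 + 1 = -1/3)
a(k) = sqrt(5) (a(k) = sqrt(3 + 2) = sqrt(5))
6 + a(o(6))*(-8) = 6 + sqrt(5)*(-8) = 6 - 8*sqrt(5)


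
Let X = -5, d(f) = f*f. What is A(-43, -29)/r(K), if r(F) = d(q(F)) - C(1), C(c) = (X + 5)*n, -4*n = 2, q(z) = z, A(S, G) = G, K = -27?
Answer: -29/729 ≈ -0.039780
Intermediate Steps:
d(f) = f²
n = -½ (n = -¼*2 = -½ ≈ -0.50000)
C(c) = 0 (C(c) = (-5 + 5)*(-½) = 0*(-½) = 0)
r(F) = F² (r(F) = F² - 1*0 = F² + 0 = F²)
A(-43, -29)/r(K) = -29/((-27)²) = -29/729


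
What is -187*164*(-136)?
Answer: 4170848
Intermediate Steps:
-187*164*(-136) = -30668*(-136) = 4170848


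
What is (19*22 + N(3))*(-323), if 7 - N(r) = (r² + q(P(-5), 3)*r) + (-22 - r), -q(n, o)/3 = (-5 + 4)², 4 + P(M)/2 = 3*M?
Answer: -145350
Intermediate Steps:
P(M) = -8 + 6*M (P(M) = -8 + 2*(3*M) = -8 + 6*M)
q(n, o) = -3 (q(n, o) = -3*(-5 + 4)² = -3*(-1)² = -3*1 = -3)
N(r) = 29 - r² + 4*r (N(r) = 7 - ((r² - 3*r) + (-22 - r)) = 7 - (-22 + r² - 4*r) = 7 + (22 - r² + 4*r) = 29 - r² + 4*r)
(19*22 + N(3))*(-323) = (19*22 + (29 - 1*3² + 4*3))*(-323) = (418 + (29 - 1*9 + 12))*(-323) = (418 + (29 - 9 + 12))*(-323) = (418 + 32)*(-323) = 450*(-323) = -145350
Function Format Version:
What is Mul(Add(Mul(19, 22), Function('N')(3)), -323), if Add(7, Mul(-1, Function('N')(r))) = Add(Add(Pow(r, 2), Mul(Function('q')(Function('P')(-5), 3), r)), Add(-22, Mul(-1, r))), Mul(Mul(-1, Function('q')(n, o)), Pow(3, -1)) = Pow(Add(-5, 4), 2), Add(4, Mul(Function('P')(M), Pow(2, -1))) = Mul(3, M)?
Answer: -145350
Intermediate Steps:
Function('P')(M) = Add(-8, Mul(6, M)) (Function('P')(M) = Add(-8, Mul(2, Mul(3, M))) = Add(-8, Mul(6, M)))
Function('q')(n, o) = -3 (Function('q')(n, o) = Mul(-3, Pow(Add(-5, 4), 2)) = Mul(-3, Pow(-1, 2)) = Mul(-3, 1) = -3)
Function('N')(r) = Add(29, Mul(-1, Pow(r, 2)), Mul(4, r)) (Function('N')(r) = Add(7, Mul(-1, Add(Add(Pow(r, 2), Mul(-3, r)), Add(-22, Mul(-1, r))))) = Add(7, Mul(-1, Add(-22, Pow(r, 2), Mul(-4, r)))) = Add(7, Add(22, Mul(-1, Pow(r, 2)), Mul(4, r))) = Add(29, Mul(-1, Pow(r, 2)), Mul(4, r)))
Mul(Add(Mul(19, 22), Function('N')(3)), -323) = Mul(Add(Mul(19, 22), Add(29, Mul(-1, Pow(3, 2)), Mul(4, 3))), -323) = Mul(Add(418, Add(29, Mul(-1, 9), 12)), -323) = Mul(Add(418, Add(29, -9, 12)), -323) = Mul(Add(418, 32), -323) = Mul(450, -323) = -145350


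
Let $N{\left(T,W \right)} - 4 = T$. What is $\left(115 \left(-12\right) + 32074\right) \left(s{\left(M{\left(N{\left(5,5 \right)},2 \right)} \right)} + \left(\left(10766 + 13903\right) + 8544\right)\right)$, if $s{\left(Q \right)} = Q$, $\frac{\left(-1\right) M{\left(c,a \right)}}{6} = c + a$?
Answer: $1017414018$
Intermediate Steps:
$N{\left(T,W \right)} = 4 + T$
$M{\left(c,a \right)} = - 6 a - 6 c$ ($M{\left(c,a \right)} = - 6 \left(c + a\right) = - 6 \left(a + c\right) = - 6 a - 6 c$)
$\left(115 \left(-12\right) + 32074\right) \left(s{\left(M{\left(N{\left(5,5 \right)},2 \right)} \right)} + \left(\left(10766 + 13903\right) + 8544\right)\right) = \left(115 \left(-12\right) + 32074\right) \left(\left(\left(-6\right) 2 - 6 \left(4 + 5\right)\right) + \left(\left(10766 + 13903\right) + 8544\right)\right) = \left(-1380 + 32074\right) \left(\left(-12 - 54\right) + \left(24669 + 8544\right)\right) = 30694 \left(\left(-12 - 54\right) + 33213\right) = 30694 \left(-66 + 33213\right) = 30694 \cdot 33147 = 1017414018$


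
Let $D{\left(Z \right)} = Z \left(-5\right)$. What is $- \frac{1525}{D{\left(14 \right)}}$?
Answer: $\frac{305}{14} \approx 21.786$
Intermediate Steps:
$D{\left(Z \right)} = - 5 Z$
$- \frac{1525}{D{\left(14 \right)}} = - \frac{1525}{\left(-5\right) 14} = - \frac{1525}{-70} = \left(-1525\right) \left(- \frac{1}{70}\right) = \frac{305}{14}$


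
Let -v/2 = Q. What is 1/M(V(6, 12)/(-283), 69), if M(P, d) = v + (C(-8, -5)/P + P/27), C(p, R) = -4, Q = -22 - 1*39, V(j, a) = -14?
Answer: 53487/2200706 ≈ 0.024304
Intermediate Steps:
Q = -61 (Q = -22 - 39 = -61)
v = 122 (v = -2*(-61) = 122)
M(P, d) = 122 - 4/P + P/27 (M(P, d) = 122 + (-4/P + P/27) = 122 - 4/P + P/27)
1/M(V(6, 12)/(-283), 69) = 1/(122 - 4/((-14/(-283))) + (-14/(-283))/27) = 1/(122 - 4/((-14*(-1/283))) + (-14*(-1/283))/27) = 1/(122 - 4/14/283 + (1/27)*(14/283)) = 1/(122 - 4*283/14 + 14/7641) = 1/(122 - 566/7 + 14/7641) = 1/(2200706/53487) = 53487/2200706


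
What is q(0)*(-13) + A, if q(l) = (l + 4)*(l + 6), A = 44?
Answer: -268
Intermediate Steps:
q(l) = (4 + l)*(6 + l)
q(0)*(-13) + A = (24 + 0**2 + 10*0)*(-13) + 44 = (24 + 0 + 0)*(-13) + 44 = 24*(-13) + 44 = -312 + 44 = -268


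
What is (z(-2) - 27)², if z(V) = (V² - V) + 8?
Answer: 169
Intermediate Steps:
z(V) = 8 + V² - V
(z(-2) - 27)² = ((8 + (-2)² - 1*(-2)) - 27)² = ((8 + 4 + 2) - 27)² = (14 - 27)² = (-13)² = 169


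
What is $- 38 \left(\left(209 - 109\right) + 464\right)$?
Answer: $-21432$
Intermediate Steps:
$- 38 \left(\left(209 - 109\right) + 464\right) = - 38 \left(100 + 464\right) = \left(-38\right) 564 = -21432$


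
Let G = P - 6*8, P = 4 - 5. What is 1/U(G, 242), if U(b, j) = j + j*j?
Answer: 1/58806 ≈ 1.7005e-5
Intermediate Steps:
P = -1
G = -49 (G = -1 - 6*8 = -1 - 48 = -49)
U(b, j) = j + j²
1/U(G, 242) = 1/(242*(1 + 242)) = 1/(242*243) = 1/58806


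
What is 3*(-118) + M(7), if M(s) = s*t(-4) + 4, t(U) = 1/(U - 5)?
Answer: -3157/9 ≈ -350.78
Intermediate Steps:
t(U) = 1/(-5 + U)
M(s) = 4 - s/9 (M(s) = s/(-5 - 4) + 4 = s/(-9) + 4 = s*(-⅑) + 4 = -s/9 + 4 = 4 - s/9)
3*(-118) + M(7) = 3*(-118) + (4 - ⅑*7) = -354 + (4 - 7/9) = -354 + 29/9 = -3157/9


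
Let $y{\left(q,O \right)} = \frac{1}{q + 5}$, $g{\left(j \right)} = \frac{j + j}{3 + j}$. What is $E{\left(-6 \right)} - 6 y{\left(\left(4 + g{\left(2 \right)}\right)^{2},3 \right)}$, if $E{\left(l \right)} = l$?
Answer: $- \frac{4356}{701} \approx -6.214$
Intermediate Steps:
$g{\left(j \right)} = \frac{2 j}{3 + j}$
$y{\left(q,O \right)} = \frac{1}{5 + q}$
$E{\left(-6 \right)} - 6 y{\left(\left(4 + g{\left(2 \right)}\right)^{2},3 \right)} = -6 - \frac{6}{5 + \left(4 + 2 \cdot 2 \frac{1}{3 + 2}\right)^{2}} = -6 - \frac{6}{5 + \left(4 + 2 \cdot 2 \cdot \frac{1}{5}\right)^{2}} = -6 - \frac{6}{5 + \left(4 + \frac{4}{5}\right)^{2}} = -6 - \frac{6}{5 + \left(\frac{24}{5}\right)^{2}} = -6 - \frac{6}{5 + \frac{576}{25}} = -6 - \frac{6}{\frac{701}{25}} = -6 - \frac{150}{701} = - \frac{4356}{701}$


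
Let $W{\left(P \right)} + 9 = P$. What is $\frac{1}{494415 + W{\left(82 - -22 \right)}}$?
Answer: $\frac{1}{494510} \approx 2.0222 \cdot 10^{-6}$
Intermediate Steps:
$W{\left(P \right)} = -9 + P$
$\frac{1}{494415 + W{\left(82 - -22 \right)}} = \frac{1}{494415 + \left(-9 + \left(82 - -22\right)\right)} = \frac{1}{494415 + \left(-9 + \left(82 + 22\right)\right)} = \frac{1}{494415 + \left(-9 + 104\right)} = \frac{1}{494415 + 95} = \frac{1}{494510}$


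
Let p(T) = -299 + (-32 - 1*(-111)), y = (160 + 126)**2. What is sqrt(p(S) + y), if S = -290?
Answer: 6*sqrt(2266) ≈ 285.62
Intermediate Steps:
y = 81796 (y = 286**2 = 81796)
p(T) = -220 (p(T) = -299 + (-32 + 111) = -299 + 79 = -220)
sqrt(p(S) + y) = sqrt(-220 + 81796) = sqrt(81576) = 6*sqrt(2266)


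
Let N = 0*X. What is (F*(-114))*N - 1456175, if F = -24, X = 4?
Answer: -1456175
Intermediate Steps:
N = 0 (N = 0*4 = 0)
(F*(-114))*N - 1456175 = -24*(-114)*0 - 1456175 = 2736*0 - 1456175 = 0 - 1456175 = -1456175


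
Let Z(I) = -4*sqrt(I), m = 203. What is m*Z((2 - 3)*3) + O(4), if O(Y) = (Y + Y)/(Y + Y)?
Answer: 1 - 812*I*sqrt(3) ≈ 1.0 - 1406.4*I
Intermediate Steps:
O(Y) = 1 (O(Y) = (2*Y)/((2*Y)) = (2*Y)*(1/(2*Y)) = 1)
m*Z((2 - 3)*3) + O(4) = 203*(-4*sqrt(3)*sqrt(2 - 3)) + 1 = 203*(-4*I*sqrt(3)) + 1 = -812*I*sqrt(3) + 1 = 1 - 812*I*sqrt(3)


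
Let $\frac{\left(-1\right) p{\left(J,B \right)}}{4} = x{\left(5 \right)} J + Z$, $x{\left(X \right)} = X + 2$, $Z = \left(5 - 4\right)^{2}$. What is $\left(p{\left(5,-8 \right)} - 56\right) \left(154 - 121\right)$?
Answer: $-6600$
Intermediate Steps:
$Z = 1$ ($Z = 1^{2} = 1$)
$x{\left(X \right)} = 2 + X$
$p{\left(J,B \right)} = -4 - 28 J$ ($p{\left(J,B \right)} = - 4 \left(\left(2 + 5\right) J + 1\right) = - 4 \left(7 J + 1\right) = - 4 \left(1 + 7 J\right) = -4 - 28 J$)
$\left(p{\left(5,-8 \right)} - 56\right) \left(154 - 121\right) = \left(\left(-4 - 140\right) - 56\right) \left(154 - 121\right) = \left(-144 - 56\right) \left(154 - 121\right) = \left(-200\right) 33 = -6600$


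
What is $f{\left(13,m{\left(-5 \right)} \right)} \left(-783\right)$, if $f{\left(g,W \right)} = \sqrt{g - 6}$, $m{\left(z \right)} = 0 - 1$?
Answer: $- 783 \sqrt{7} \approx -2071.6$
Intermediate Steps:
$m{\left(z \right)} = -1$
$f{\left(g,W \right)} = \sqrt{-6 + g}$
$f{\left(13,m{\left(-5 \right)} \right)} \left(-783\right) = \sqrt{-6 + 13} \left(-783\right) = \sqrt{7} \left(-783\right) = - 783 \sqrt{7}$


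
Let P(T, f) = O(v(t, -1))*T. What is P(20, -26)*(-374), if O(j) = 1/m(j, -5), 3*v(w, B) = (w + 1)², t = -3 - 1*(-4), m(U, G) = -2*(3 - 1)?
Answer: 1870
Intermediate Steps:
m(U, G) = -4 (m(U, G) = -2*2 = -4)
t = 1 (t = -3 + 4 = 1)
v(w, B) = (1 + w)²/3 (v(w, B) = (w + 1)²/3 = (1 + w)²/3)
O(j) = -¼ (O(j) = 1/(-4) = -¼)
P(T, f) = -T/4
P(20, -26)*(-374) = -¼*20*(-374) = -5*(-374) = 1870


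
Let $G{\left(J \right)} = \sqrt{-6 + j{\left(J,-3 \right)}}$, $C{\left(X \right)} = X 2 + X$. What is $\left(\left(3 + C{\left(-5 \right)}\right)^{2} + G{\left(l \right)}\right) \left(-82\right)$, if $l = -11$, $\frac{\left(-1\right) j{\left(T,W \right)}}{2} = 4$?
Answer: $-11808 - 82 i \sqrt{14} \approx -11808.0 - 306.82 i$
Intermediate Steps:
$j{\left(T,W \right)} = -8$ ($j{\left(T,W \right)} = \left(-2\right) 4 = -8$)
$C{\left(X \right)} = 3 X$ ($C{\left(X \right)} = 2 X + X = 3 X$)
$G{\left(J \right)} = i \sqrt{14}$ ($G{\left(J \right)} = \sqrt{-6 - 8} = \sqrt{-14} = i \sqrt{14}$)
$\left(\left(3 + C{\left(-5 \right)}\right)^{2} + G{\left(l \right)}\right) \left(-82\right) = \left(\left(3 + 3 \left(-5\right)\right)^{2} + i \sqrt{14}\right) \left(-82\right) = \left(\left(3 - 15\right)^{2} + i \sqrt{14}\right) \left(-82\right) = \left(\left(-12\right)^{2} + i \sqrt{14}\right) \left(-82\right) = \left(144 + i \sqrt{14}\right) \left(-82\right) = -11808 - 82 i \sqrt{14}$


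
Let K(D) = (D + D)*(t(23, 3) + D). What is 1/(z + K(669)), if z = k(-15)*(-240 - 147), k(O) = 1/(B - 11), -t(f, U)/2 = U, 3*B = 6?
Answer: 1/887137 ≈ 1.1272e-6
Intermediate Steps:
B = 2 (B = (1/3)*6 = 2)
t(f, U) = -2*U
K(D) = 2*D*(-6 + D) (K(D) = (D + D)*(-2*3 + D) = (2*D)*(-6 + D) = 2*D*(-6 + D))
k(O) = -1/9 (k(O) = 1/(2 - 11) = 1/(-9) = -1/9)
z = 43 (z = -(-240 - 147)/9 = -1/9*(-387) = 43)
1/(z + K(669)) = 1/(43 + 2*669*(-6 + 669)) = 1/(43 + 2*669*663) = 1/(43 + 887094) = 1/887137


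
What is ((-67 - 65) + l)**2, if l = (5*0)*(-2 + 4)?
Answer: 17424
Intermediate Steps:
l = 0 (l = 0*2 = 0)
((-67 - 65) + l)**2 = ((-67 - 65) + 0)**2 = (-132 + 0)**2 = (-132)**2 = 17424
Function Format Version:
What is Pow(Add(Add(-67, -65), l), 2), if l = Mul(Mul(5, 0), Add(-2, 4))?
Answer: 17424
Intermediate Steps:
l = 0 (l = Mul(0, 2) = 0)
Pow(Add(Add(-67, -65), l), 2) = Pow(Add(Add(-67, -65), 0), 2) = Pow(Add(-132, 0), 2) = Pow(-132, 2) = 17424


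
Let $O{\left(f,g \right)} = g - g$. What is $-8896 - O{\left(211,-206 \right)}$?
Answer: $-8896$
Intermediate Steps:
$O{\left(f,g \right)} = 0$
$-8896 - O{\left(211,-206 \right)} = -8896 - 0 = -8896 + 0 = -8896$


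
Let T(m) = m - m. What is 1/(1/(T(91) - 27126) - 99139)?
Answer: -27126/2689244515 ≈ -1.0087e-5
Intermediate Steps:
T(m) = 0
1/(1/(T(91) - 27126) - 99139) = 1/(1/(0 - 27126) - 99139) = 1/(1/(-27126) - 99139) = 1/(-1/27126 - 99139) = 1/(-2689244515/27126) = -27126/2689244515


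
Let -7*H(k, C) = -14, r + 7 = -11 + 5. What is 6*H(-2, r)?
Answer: 12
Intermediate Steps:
r = -13 (r = -7 + (-11 + 5) = -7 - 6 = -13)
H(k, C) = 2 (H(k, C) = -1/7*(-14) = 2)
6*H(-2, r) = 6*2 = 12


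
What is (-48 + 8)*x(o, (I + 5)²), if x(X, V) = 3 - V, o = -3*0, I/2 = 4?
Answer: 6640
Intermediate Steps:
I = 8 (I = 2*4 = 8)
o = 0
(-48 + 8)*x(o, (I + 5)²) = (-48 + 8)*(3 - (8 + 5)²) = -40*(3 - 1*13²) = -40*(3 - 1*169) = -40*(3 - 169) = -40*(-166) = 6640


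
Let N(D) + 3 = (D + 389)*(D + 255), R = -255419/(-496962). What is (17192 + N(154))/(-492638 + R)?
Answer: -118911079512/244822110337 ≈ -0.48570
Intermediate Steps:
R = 255419/496962 (R = -255419*(-1/496962) = 255419/496962 ≈ 0.51396)
N(D) = -3 + (255 + D)*(389 + D) (N(D) = -3 + (D + 389)*(D + 255) = -3 + (389 + D)*(255 + D) = -3 + (255 + D)*(389 + D))
(17192 + N(154))/(-492638 + R) = (17192 + (99192 + 154² + 644*154))/(-492638 + 255419/496962) = (17192 + (99192 + 23716 + 99176))/(-244822110337/496962) = (17192 + 222084)*(-496962/244822110337) = 239276*(-496962/244822110337) = -118911079512/244822110337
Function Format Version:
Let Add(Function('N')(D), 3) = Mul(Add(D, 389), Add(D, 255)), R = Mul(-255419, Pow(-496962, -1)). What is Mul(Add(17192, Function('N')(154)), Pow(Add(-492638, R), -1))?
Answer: Rational(-118911079512, 244822110337) ≈ -0.48570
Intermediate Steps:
R = Rational(255419, 496962) (R = Mul(-255419, Rational(-1, 496962)) = Rational(255419, 496962) ≈ 0.51396)
Function('N')(D) = Add(-3, Mul(Add(255, D), Add(389, D))) (Function('N')(D) = Add(-3, Mul(Add(D, 389), Add(D, 255))) = Add(-3, Mul(Add(389, D), Add(255, D))) = Add(-3, Mul(Add(255, D), Add(389, D))))
Mul(Add(17192, Function('N')(154)), Pow(Add(-492638, R), -1)) = Mul(Add(17192, Add(99192, Pow(154, 2), Mul(644, 154))), Pow(Add(-492638, Rational(255419, 496962)), -1)) = Mul(Add(17192, Add(99192, 23716, 99176)), Pow(Rational(-244822110337, 496962), -1)) = Mul(Add(17192, 222084), Rational(-496962, 244822110337)) = Mul(239276, Rational(-496962, 244822110337)) = Rational(-118911079512, 244822110337)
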